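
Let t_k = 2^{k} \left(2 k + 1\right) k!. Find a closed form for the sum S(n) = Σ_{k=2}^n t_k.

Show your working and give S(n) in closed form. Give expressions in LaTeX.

r(k) = 2*(k + 1)*(2*k + 3)/(2*k + 1) after simplifying.
A = 2*k + 2, B = 1, C = k + 1/2.
Key eq: (2*k + 2)·f(k+1) = (1)·f(k) + (k + 1/2).
Degrees (1,0,1) ⇒ d ≤ 0.
Coefficient equations give f(k) = 1/2.
Certificate R = B(k−1)f/C = 1/(2*k + 1) gives s_k = 2**k*factorial(k).
Δs = 2**k*(2*k + 1)*factorial(k), as required.
s_(n+1) = 2**(n + 1)*factorial(n + 1) and s_(2) = 8, so S(n) = 2*2**n*factorial(n + 1) - 8.

S(n) = 2 \cdot 2^{n} \left(n + 1\right)! - 8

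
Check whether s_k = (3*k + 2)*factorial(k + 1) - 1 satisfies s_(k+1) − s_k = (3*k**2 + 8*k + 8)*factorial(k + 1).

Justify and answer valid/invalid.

s_(k+1) = (3*k + 5)*factorial(k + 2) - 1
s_(k+1) − s_k = (3*k**2 + 8*k + 8)*factorial(k + 1)
(s_(k+1) − s_k) − t_k = 0

valid (s_(k+1) − s_k reduces to t_k)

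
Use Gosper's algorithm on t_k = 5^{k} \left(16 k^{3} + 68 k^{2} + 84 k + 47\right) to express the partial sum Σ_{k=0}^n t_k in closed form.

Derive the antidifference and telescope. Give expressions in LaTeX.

S(n) = 20 \cdot 5^{n} n^{3} + 70 \cdot 5^{n} n^{2} + 85 \cdot 5^{n} n + 50 \cdot 5^{n} - 3

Compute t_(k+1)/t_k: get 5*(16*k**3 + 116*k**2 + 268*k + 215)/(16*k**3 + 68*k**2 + 84*k + 47).
A = 5, B = 1, C = k**3 + 17*k**2/4 + 21*k/4 + 47/16.
Need (5)·f(k+1) − (1)·f(k) = k**3 + 17*k**2/4 + 21*k/4 + 47/16.
Degrees (0,0,3) ⇒ d ≤ 3.
Match coefficients ⇒ f(k) = (k + 1)*(4*k**2 - 2*k + 3)/16.
R(k) = B(k−1)·f(k)/C(k) = (k + 1)*(4*k**2 - 2*k + 3)/(16*k**3 + 68*k**2 + 84*k + 47); s_k = R·t_k = 5**k*(4*k**3 + 2*k**2 + k + 3).
Verify: 5**k*(16*k**3 + 68*k**2 + 84*k + 47) matches t_k.
Σ_(k=0)^n t_k = s_(n+1) − s_(0) = (5**(n + 1)*(4*n**3 + 14*n**2 + 17*n + 10)) − (3), i.e. 20*5**n*n**3 + 70*5**n*n**2 + 85*5**n*n + 50*5**n - 3.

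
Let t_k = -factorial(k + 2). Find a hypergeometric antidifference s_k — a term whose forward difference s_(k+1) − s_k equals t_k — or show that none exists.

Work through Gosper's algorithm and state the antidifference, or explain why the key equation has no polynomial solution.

Ratio r(k) = k + 3.
Gosper form: A/B · C(k+1)/C(k) with A=k + 3, B=1, C=1.
f must satisfy (k + 3)·f(k+1) − (1)·f(k) = 1.
Bound: deg f ≤ -1.
Negative degree bound (-1): no f exists, t_k not Gosper-summable.

none (Gosper's algorithm certifies no s_k)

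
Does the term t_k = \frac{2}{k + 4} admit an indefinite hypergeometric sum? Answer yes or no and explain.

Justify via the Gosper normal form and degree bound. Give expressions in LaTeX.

Compute t_(k+1)/t_k: get (k + 4)/(k + 5).
A = k + 4, B = k + 5, C = 1.
Need (k + 4)·f(k+1) − (k + 4)·f(k) = 1.
From deg A=1, deg B=1, deg C=0: d=0.
Generic f = c0 gives residual -1; -1 = 0 cannot hold, so t_k is not Gosper-summable.

No — t_k has no hypergeometric antidifference.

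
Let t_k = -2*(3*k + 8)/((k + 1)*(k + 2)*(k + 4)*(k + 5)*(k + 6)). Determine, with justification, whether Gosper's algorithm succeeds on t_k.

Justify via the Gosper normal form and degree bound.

Ratio r(k) = (k + 1)*(k + 4)*(3*k + 11)/((k + 3)*(k + 7)*(3*k + 8)).
Gosper form: A/B · C(k+1)/C(k) with A=k + 1, B=k + 7, C=k**2 + 17*k/3 + 8.
f must satisfy (k + 1)·f(k+1) − (k + 6)·f(k) = k**2 + 17*k/3 + 8.
deg f ≤ 5 (via 1,1,2).
Match coefficients ⇒ f(k) = k*(k + 2)*(k + 3)*(k**2 + 10*k + 29)/60.
R(k) = B(k−1)·f(k)/C(k) = k*(k + 2)*(k + 6)*(k**2 + 10*k + 29)/(20*(3*k + 8)); s_k = R·t_k = k*(-k**2 - 10*k - 29)/(10*(k**3 + 10*k**2 + 29*k + 20)).
Verify: 2*(-3*k - 8)/(k**5 + 18*k**4 + 121*k**3 + 372*k**2 + 508*k + 240) matches t_k.

Yes. s_k = k*(-k**2 - 10*k - 29)/(10*(k**3 + 10*k**2 + 29*k + 20)).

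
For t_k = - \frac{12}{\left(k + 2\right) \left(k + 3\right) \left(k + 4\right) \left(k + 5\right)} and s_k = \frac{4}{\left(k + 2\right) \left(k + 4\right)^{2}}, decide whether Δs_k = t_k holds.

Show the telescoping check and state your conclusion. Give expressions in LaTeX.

s_(k+1) = 4/((k + 3)*(k + 5)**2)
s_(k+1) − s_k = 4/((k + 3)*(k + 5)**2) - 4/((k + 2)*(k + 4)**2)
(s_(k+1) − s_k) − t_k = 4*(4*k + 17)/(k**6 + 23*k**5 + 217*k**4 + 1073*k**3 + 2926*k**2 + 4160*k + 2400)

Invalid: residual \frac{4 \left(4 k + 17\right)}{k^{6} + 23 k^{5} + 217 k^{4} + 1073 k^{3} + 2926 k^{2} + 4160 k + 2400} ≠ 0.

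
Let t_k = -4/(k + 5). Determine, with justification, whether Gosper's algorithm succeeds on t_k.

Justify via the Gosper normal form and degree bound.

No. Not Gosper-summable.

Ratio r(k) = (k + 5)/(k + 6).
A = k + 5, B = k + 6, C = 1.
Need (k + 5)·f(k+1) − (k + 5)·f(k) = 1.
From deg A=1, deg B=1, deg C=0: d=0.
Write f(k) = c0. Then LHS − RHS = -1, requiring -1 = 0: contradictory. No certificate.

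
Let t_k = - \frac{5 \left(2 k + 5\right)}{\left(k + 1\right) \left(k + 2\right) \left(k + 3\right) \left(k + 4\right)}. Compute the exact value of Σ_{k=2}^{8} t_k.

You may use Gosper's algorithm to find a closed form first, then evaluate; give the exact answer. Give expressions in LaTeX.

Σ = -7/24

r(k) = (k + 1)*(2*k + 7)/((k + 5)*(2*k + 5)) after simplifying.
Factor: A=k + 1; B=k + 5; C=k + 5/2.
Set up (k + 1)·f(k+1) − (k + 4)·f(k) − (k + 5/2) = 0.
deg f ≤ 3 (via 1,1,1).
A polynomial solution: f(k) = k*(k + 2)*(k + 4)/6.
Certificate R = B(k−1)f/C = k*(k + 2)*(k + 4)**2/(3*(2*k + 5)) gives s_k = 5*k*(-k - 4)/(3*(k**2 + 4*k + 3)).
Δs = 5*(-2*k - 5)/(k**4 + 10*k**3 + 35*k**2 + 50*k + 24), as required.
Σ_(k=2)^(8) t_k = s_(9) − s_(2) = -13/8 − (-4/3) = -7/24.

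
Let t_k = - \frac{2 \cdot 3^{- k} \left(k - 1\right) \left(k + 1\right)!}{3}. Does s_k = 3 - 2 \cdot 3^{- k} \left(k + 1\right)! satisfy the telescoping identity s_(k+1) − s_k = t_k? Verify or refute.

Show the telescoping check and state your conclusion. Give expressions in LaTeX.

s_(k+1) = -2*3**(-k - 1)*factorial(k + 2) + 3
s_(k+1) − s_k = -2*(k - 1)*factorial(k + 1)/(3*3**k)
(s_(k+1) − s_k) − t_k = 0

valid (s_(k+1) − s_k reduces to t_k)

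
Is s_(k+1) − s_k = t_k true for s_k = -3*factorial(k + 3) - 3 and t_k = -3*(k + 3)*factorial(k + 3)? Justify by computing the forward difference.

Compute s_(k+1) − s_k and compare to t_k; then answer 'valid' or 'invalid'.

s_(k+1) = -3*factorial(k + 4) - 3
s_(k+1) − s_k = -3*(k + 3)*factorial(k + 3)
(s_(k+1) − s_k) − t_k = 0

Valid — Δs_k = t_k.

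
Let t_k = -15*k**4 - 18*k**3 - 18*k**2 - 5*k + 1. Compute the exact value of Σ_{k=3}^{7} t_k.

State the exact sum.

The ratio is (15*k**4 + 78*k**3 + 162*k**2 + 155*k + 55)/(15*k**4 + 18*k**3 + 18*k**2 + 5*k - 1).
Factor: A=1; B=1; C=k**4 + 6*k**3/5 + 6*k**2/5 + k/3 - 1/15.
Set up (1)·f(k+1) − (1)·f(k) − (k**4 + 6*k**3/5 + 6*k**2/5 + k/3 - 1/15) = 0.
d = 5 from the (0,0,4) case.
Match coefficients ⇒ f(k) = k*(3*k**4 - 3*k**3 + 2*k**2 - 2*k - 1)/15.
Then R = B(k−1)f/C = k*(3*k**4 - 3*k**3 + 2*k**2 - 2*k - 1)/(15*k**4 + 18*k**3 + 18*k**2 + 5*k - 1), so s_k = R(k)·t_k = k*(-3*k**4 + 3*k**3 - 2*k**2 + 2*k + 1).
Verify: -15*k**4 - 18*k**3 - 18*k**2 - 5*k + 1 matches t_k.
Σ_(k=3)^(7) t_k = s_(8) − s_(3) = -86904 − (-519) = -86385.

Σ = -86385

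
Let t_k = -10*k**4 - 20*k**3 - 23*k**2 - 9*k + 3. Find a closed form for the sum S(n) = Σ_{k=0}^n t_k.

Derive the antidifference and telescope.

S(n) = -2*n**5 - 10*n**4 - 21*n**3 - 21*n**2 - 5*n + 3

r(k) = (10*k**4 + 60*k**3 + 143*k**2 + 155*k + 59)/(10*k**4 + 20*k**3 + 23*k**2 + 9*k - 3) after simplifying.
Normal form (A,B,C) = (1, 1, k**4 + 2*k**3 + 23*k**2/10 + 9*k/10 - 3/10).
f must satisfy (1)·f(k+1) − (1)·f(k) = k**4 + 2*k**3 + 23*k**2/10 + 9*k/10 - 3/10.
From deg A=0, deg B=0, deg C=4: d=5.
A polynomial solution: f(k) = k*(2*k**4 + k**2 - 2*k - 4)/10.
Then R = B(k−1)f/C = k*(2*k**4 + k**2 - 2*k - 4)/(10*k**4 + 20*k**3 + 23*k**2 + 9*k - 3), so s_k = R(k)·t_k = k*(-2*k**4 - k**2 + 2*k + 4).
Verify: -10*k**4 - 20*k**3 - 23*k**2 - 9*k + 3 matches t_k.
Σ_(k=0)^n t_k = s_(n+1) − s_(0) = (-2*n**5 - 10*n**4 - 21*n**3 - 21*n**2 - 5*n + 3) − (0), i.e. -2*n**5 - 10*n**4 - 21*n**3 - 21*n**2 - 5*n + 3.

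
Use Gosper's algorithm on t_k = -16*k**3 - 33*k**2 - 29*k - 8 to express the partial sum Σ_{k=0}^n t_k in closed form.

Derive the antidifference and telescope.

S(n) = -4*n**4 - 19*n**3 - 35*n**2 - 28*n - 8

Compute t_(k+1)/t_k: get (16*k**3 + 81*k**2 + 143*k + 86)/(16*k**3 + 33*k**2 + 29*k + 8).
Normal form (A,B,C) = (1, 1, k**3 + 33*k**2/16 + 29*k/16 + 1/2).
Need (1)·f(k+1) − (1)·f(k) = k**3 + 33*k**2/16 + 29*k/16 + 1/2.
Degrees (0,0,3) ⇒ d ≤ 4.
Coefficient equations give f(k) = k*(4*k**3 + 3*k**2 + 2*k - 1)/16.
R(k) = B(k−1)·f(k)/C(k) = k*(4*k**3 + 3*k**2 + 2*k - 1)/(16*k**3 + 33*k**2 + 29*k + 8); s_k = R·t_k = k*(-4*k**3 - 3*k**2 - 2*k + 1).
Verify: -16*k**3 - 33*k**2 - 29*k - 8 matches t_k.
Σ_(k=0)^n t_k = s_(n+1) − s_(0) = (-4*n**4 - 19*n**3 - 35*n**2 - 28*n - 8) − (0), i.e. -4*n**4 - 19*n**3 - 35*n**2 - 28*n - 8.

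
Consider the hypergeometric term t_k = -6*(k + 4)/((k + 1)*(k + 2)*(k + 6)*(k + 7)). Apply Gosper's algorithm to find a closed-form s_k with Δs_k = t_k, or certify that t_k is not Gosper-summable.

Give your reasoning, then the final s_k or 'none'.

r(k) = (k + 1)*(k + 5)*(k + 6)/((k + 3)*(k + 4)*(k + 8)) after simplifying.
Normal form (A,B,C) = (k + 1, k + 8, k**4 + 16*k**3 + 95*k**2 + 248*k + 240).
Set up (k + 1)·f(k+1) − (k + 7)·f(k) − (k**4 + 16*k**3 + 95*k**2 + 248*k + 240) = 0.
Bound: deg f ≤ 6.
Solve for f: f(k) = k*(k + 2)*(k + 3)*(k + 4)*(k + 5)*(k + 7)/12 (degree 6 ≤ 6).
R(k) = B(k−1)·f(k)/C(k) = k*(k + 2)*(k + 7)**2/(12*(k + 4)); s_k = R·t_k = k*(-k - 7)/(2*(k**2 + 7*k + 6)).
Verify: 6*(-k - 4)/(k**4 + 16*k**3 + 83*k**2 + 152*k + 84) matches t_k.

s_k = k*(-k - 7)/(2*(k**2 + 7*k + 6))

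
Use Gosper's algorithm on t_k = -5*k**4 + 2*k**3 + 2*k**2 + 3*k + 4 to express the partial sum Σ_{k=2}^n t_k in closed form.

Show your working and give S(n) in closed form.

t_(k+1)/t_k = (5*k**4 + 18*k**3 + 22*k**2 + 7*k - 6)/(5*k**4 - 2*k**3 - 2*k**2 - 3*k - 4).
Gosper form: A/B · C(k+1)/C(k) with A=1, B=1, C=k**4 - 2*k**3/5 - 2*k**2/5 - 3*k/5 - 4/5.
Need (1)·f(k+1) − (1)·f(k) = k**4 - 2*k**3/5 - 2*k**2/5 - 3*k/5 - 4/5.
deg f ≤ 5 (via 0,0,4).
Solve for f: f(k) = k*(k**4 - 3*k**3 + 2*k**2 - k - 3)/5 (degree 5 ≤ 5).
Then R = B(k−1)f/C = k*(k**4 - 3*k**3 + 2*k**2 - k - 3)/(5*k**4 - 2*k**3 - 2*k**2 - 3*k - 4), so s_k = R(k)·t_k = k*(-k**4 + 3*k**3 - 2*k**2 + k + 3).
Δs = -5*k**4 + 2*k**3 + 2*k**2 + 3*k + 4, as required.
s_(n+1) = -n**5 - 2*n**4 + 3*n**2 + 6*n + 4 and s_(2) = 10, so S(n) = -n**5 - 2*n**4 + 3*n**2 + 6*n - 6.

S(n) = -n**5 - 2*n**4 + 3*n**2 + 6*n - 6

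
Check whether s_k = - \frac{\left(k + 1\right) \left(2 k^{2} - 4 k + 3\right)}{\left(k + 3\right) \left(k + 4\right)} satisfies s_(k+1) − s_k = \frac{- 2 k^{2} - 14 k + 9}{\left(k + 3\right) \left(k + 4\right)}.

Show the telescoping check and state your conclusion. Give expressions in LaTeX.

Invalid: residual \frac{18 \left(3 k - 2\right)}{k^{3} + 12 k^{2} + 47 k + 60} ≠ 0.

s_(k+1) = (k + 2)*(4*k - 2*(k + 1)**2 + 1)/((k + 4)*(k + 5))
s_(k+1) − s_k = (-2*k**3 - 24*k**2 - 7*k + 9)/(k**3 + 12*k**2 + 47*k + 60)
(s_(k+1) − s_k) − t_k = 18*(3*k - 2)/(k**3 + 12*k**2 + 47*k + 60)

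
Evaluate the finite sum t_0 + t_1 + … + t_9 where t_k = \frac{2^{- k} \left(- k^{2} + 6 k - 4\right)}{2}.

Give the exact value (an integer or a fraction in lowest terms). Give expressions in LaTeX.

Ratio r(k) = (k**2 - 4*k - 1)/(2*(k**2 - 6*k + 4)).
So A=1/2 and B=1, with C=k**2 - 6*k + 4.
Need (1/2)·f(k+1) − (1)·f(k) = k**2 - 6*k + 4.
d = 2 from the (0,0,2) case.
Coefficient equations give f(k) = -2*(k**2 - 4*k + 1).
Then R = B(k−1)f/C = -2*(k**2 - 4*k + 1)/(k**2 - 6*k + 4), so s_k = R(k)·t_k = (k**2 - 4*k + 1)/2**k.
s_(k+1) − s_k = (-k**2 + 6*k - 4)/(2*2**k) = t_k.
Sum = s_(10) − s_(0); s_(10) = 61/1024, s_(0) = 1 ⇒ -963/1024.

Σ = -963/1024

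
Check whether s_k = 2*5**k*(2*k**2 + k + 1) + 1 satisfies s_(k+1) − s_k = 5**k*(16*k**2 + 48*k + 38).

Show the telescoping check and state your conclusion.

s_(k+1) = 10*5**k*(k + 2*(k + 1)**2 + 2) + 1
s_(k+1) − s_k = 5**k*(16*k**2 + 48*k + 38)
(s_(k+1) − s_k) − t_k = 0

valid; difference matches t_k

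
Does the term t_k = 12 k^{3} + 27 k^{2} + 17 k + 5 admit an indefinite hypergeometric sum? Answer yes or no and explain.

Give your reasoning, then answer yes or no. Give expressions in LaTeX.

Yes. s_k = k \left(3 k^{3} + 3 k^{2} - 2 k + 1\right).

Ratio r(k) = (12*k**3 + 63*k**2 + 107*k + 61)/(12*k**3 + 27*k**2 + 17*k + 5).
Gosper form: A/B · C(k+1)/C(k) with A=1, B=1, C=k**3 + 9*k**2/4 + 17*k/12 + 5/12.
Need (1)·f(k+1) − (1)·f(k) = k**3 + 9*k**2/4 + 17*k/12 + 5/12.
d = 4 from the (0,0,3) case.
Match coefficients ⇒ f(k) = k*(3*k**3 + 3*k**2 - 2*k + 1)/12.
So s_k = (B(k−1)f/C)·t_k = (k*(3*k**3 + 3*k**2 - 2*k + 1)/(12*k**3 + 27*k**2 + 17*k + 5))·t_k = k*(3*k**3 + 3*k**2 - 2*k + 1).
Check: Δs_k = 12*k**3 + 27*k**2 + 17*k + 5. ✓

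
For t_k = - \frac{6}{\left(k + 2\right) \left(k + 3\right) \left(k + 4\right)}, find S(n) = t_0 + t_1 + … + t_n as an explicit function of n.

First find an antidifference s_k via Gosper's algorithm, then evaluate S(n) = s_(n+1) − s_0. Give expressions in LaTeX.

S(n) = \frac{- n^{2} - 7 n - 6}{2 \left(n^{2} + 7 n + 12\right)}

The ratio is (k + 2)/(k + 5).
A = k + 2, B = k + 5, C = 1.
Solve (k + 2)·f(k+1) − (k + 4)·f(k) = 1.
Degrees (1,1,0) ⇒ d ≤ 2.
Coefficient equations give f(k) = k*(k + 5)/12.
R(k) = B(k−1)·f(k)/C(k) = k*(k + 4)*(k + 5)/12; s_k = R·t_k = k*(-k - 5)/(2*(k + 2)*(k + 3)).
Δs = -6/(k**3 + 9*k**2 + 26*k + 24), as required.
Evaluate: s_(n+1) = (-n**2 - 7*n - 6)/(2*(n**2 + 7*n + 12)); subtract s_(0) = 0 ⇒ S(n) = (-n**2 - 7*n - 6)/(2*(n**2 + 7*n + 12)).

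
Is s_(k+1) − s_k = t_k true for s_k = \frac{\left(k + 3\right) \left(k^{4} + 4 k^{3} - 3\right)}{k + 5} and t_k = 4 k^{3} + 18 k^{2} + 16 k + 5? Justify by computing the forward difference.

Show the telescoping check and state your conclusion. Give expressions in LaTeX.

Invalid: residual \frac{2 \left(- 3 k^{4} - 34 k^{3} - 106 k^{2} - 85 k - 28\right)}{k^{2} + 11 k + 30} ≠ 0.

s_(k+1) = (k + 4)*((k + 1)**4 + 4*(k + 1)**3 - 3)/(k + 6)
s_(k+1) − s_k = (4*k**5 + 56*k**4 + 266*k**3 + 509*k**2 + 365*k + 94)/(k**2 + 11*k + 30)
(s_(k+1) − s_k) − t_k = 2*(-3*k**4 - 34*k**3 - 106*k**2 - 85*k - 28)/(k**2 + 11*k + 30)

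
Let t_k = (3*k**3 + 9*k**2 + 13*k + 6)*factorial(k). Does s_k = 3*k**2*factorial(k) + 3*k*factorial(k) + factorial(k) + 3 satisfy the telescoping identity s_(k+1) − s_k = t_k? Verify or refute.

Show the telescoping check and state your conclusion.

s_(k+1) = 3*k**3*factorial(k) + 12*k**2*factorial(k) + 16*k*factorial(k) + 7*factorial(k) + 3
s_(k+1) − s_k = (3*k**3 + 9*k**2 + 13*k + 6)*factorial(k)
(s_(k+1) − s_k) − t_k = 0

Valid — Δs_k = t_k.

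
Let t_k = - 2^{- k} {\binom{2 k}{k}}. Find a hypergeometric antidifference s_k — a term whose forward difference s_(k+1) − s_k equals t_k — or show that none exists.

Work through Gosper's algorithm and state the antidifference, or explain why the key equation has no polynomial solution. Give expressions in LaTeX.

no hypergeometric antidifference exists

Compute t_(k+1)/t_k: get (2*k + 1)/(k + 1).
Factor: A=2*k + 1; B=k + 1; C=1.
Key eq: (2*k + 1)·f(k+1) = (k)·f(k) + (1).
From deg A=1, deg B=1, deg C=0: d=-1.
deg f ≤ -1 is impossible — no certificate.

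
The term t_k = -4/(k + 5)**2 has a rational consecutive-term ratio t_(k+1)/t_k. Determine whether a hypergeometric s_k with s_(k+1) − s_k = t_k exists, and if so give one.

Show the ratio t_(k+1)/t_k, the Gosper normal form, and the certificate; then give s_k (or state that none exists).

none (Gosper's algorithm certifies no s_k)

t_(k+1)/t_k = (k + 5)**2/(k + 6)**2.
Take A(k)=k**2 + 10*k + 25, B(k)=k**2 + 12*k + 36, C(k)=1.
Need (k**2 + 10*k + 25)·f(k+1) − (k**2 + 10*k + 25)·f(k) = 1.
From deg A=2, deg B=2, deg C=0: d=0.
Generic f = c0 gives residual -1; -1 = 0 cannot hold, so t_k is not Gosper-summable.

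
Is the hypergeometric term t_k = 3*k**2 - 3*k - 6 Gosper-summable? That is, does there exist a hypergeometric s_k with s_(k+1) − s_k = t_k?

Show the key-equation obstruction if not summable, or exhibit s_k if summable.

Yes. s_k = k*(k**2 - 3*k - 4).

Compute t_(k+1)/t_k: get (k**2 + k - 2)/(k**2 - k - 2).
Factor: A=1; B=1; C=k**2 - k - 2.
Solve (1)·f(k+1) − (1)·f(k) = k**2 - k - 2.
d = 3 from the (0,0,2) case.
Match coefficients ⇒ f(k) = k*(k - 4)*(k + 1)/3.
Then R = B(k−1)f/C = k*(k - 4)/(3*(k - 2)), so s_k = R(k)·t_k = k*(k**2 - 3*k - 4).
Check: Δs_k = 3*k**2 - 3*k - 6. ✓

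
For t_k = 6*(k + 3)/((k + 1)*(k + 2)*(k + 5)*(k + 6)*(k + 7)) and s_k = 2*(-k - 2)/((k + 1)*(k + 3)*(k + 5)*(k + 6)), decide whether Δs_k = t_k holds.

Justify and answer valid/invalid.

Invalid: residual 2*(-4*k**2 - 27*k - 41)/(k**7 + 28*k**6 + 322*k**5 + 1960*k**4 + 6769*k**3 + 13132*k**2 + 13068*k + 5040) ≠ 0.

s_(k+1) = 2*(-k - 3)/((k + 2)*(k + 4)*(k + 6)*(k + 7))
s_(k+1) − s_k = 2*(3*k**3 + 26*k**2 + 72*k + 67)/(k**7 + 28*k**6 + 322*k**5 + 1960*k**4 + 6769*k**3 + 13132*k**2 + 13068*k + 5040)
(s_(k+1) − s_k) − t_k = 2*(-4*k**2 - 27*k - 41)/(k**7 + 28*k**6 + 322*k**5 + 1960*k**4 + 6769*k**3 + 13132*k**2 + 13068*k + 5040)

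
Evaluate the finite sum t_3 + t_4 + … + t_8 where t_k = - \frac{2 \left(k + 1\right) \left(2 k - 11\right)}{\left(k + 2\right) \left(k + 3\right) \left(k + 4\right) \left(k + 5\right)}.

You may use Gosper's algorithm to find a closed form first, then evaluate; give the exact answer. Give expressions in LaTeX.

t_(k+1)/t_k = (k + 2)**2*(2*k - 9)/((k + 1)*(k + 6)*(2*k - 11)).
Normal form (A,B,C) = (k + 2, k + 6, k**2 - 9*k/2 - 11/2).
f must satisfy (k + 2)·f(k+1) − (k + 5)·f(k) = k**2 - 9*k/2 - 11/2.
d = 3 from the (1,1,2) case.
Solving with deg f ≤ 3: f(k) = -k*(k + 1)*(k + 32)/24.
Certificate R = B(k−1)f/C = -k*(k + 5)*(k + 32)/(12*(2*k - 11)) gives s_k = k*(k**2 + 33*k + 32)/(6*(k**3 + 9*k**2 + 26*k + 24)).
Check: Δs_k = 2*(-2*k**2 + 9*k + 11)/(k**4 + 14*k**3 + 71*k**2 + 154*k + 120). ✓
Sum = s_(9) − s_(3); s_(9) = 205/572, s_(3) = 1/3 ⇒ 43/1716.

Σ = 43/1716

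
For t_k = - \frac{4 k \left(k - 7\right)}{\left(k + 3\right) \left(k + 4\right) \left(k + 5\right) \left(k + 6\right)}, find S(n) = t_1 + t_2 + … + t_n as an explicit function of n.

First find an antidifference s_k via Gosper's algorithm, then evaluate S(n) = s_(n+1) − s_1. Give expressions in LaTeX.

Compute t_(k+1)/t_k: get (k - 6)*(k + 1)*(k + 3)/(k*(k - 7)*(k + 7)).
So A=k + 3 and B=k + 7, with C=k**2 - 7*k.
f must satisfy (k + 3)·f(k+1) − (k + 6)·f(k) = k**2 - 7*k.
deg f ≤ 3 (via 1,1,2).
A polynomial solution: f(k) = k*(k - 47)*(k - 1)/60.
Certificate R = B(k−1)f/C = (k - 47)*(k - 1)*(k + 6)/(60*(k - 7)) gives s_k = -k*(k**2 - 48*k + 47)/(15*(k + 3)*(k + 4)*(k + 5)).
Check: Δs_k = 4*k*(7 - k)/(k**4 + 18*k**3 + 119*k**2 + 342*k + 360). ✓
Telescope: S(n) = s_(n+1) − s_(1) = n*(-n**2 + 45*n + 46)/(15*(n**3 + 15*n**2 + 74*n + 120)) − (0) = n*(-n**2 + 45*n + 46)/(15*(n**3 + 15*n**2 + 74*n + 120)).

S(n) = \frac{n \left(- n^{2} + 45 n + 46\right)}{15 \left(n^{3} + 15 n^{2} + 74 n + 120\right)}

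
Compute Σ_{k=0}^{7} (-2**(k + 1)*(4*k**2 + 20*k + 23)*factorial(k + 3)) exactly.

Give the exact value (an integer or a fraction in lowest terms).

The ratio is 2*(4*k**3 + 44*k**2 + 159*k + 188)/(4*k**2 + 20*k + 23).
A = 2*k + 8, B = 1, C = k**2 + 5*k + 23/4.
Key eq: (2*k + 8)·f(k+1) = (1)·f(k) + (k**2 + 5*k + 23/4).
d = 1 from the (1,0,2) case.
Match coefficients ⇒ f(k) = (2*k + 1)/4.
Then R = B(k−1)f/C = (2*k + 1)/(4*k**2 + 20*k + 23), so s_k = R(k)·t_k = -2**(k + 1)*(2*k + 1)*factorial(k + 3).
Δs = -2**(k + 1)*(4*k**2 + 20*k + 23)*factorial(k + 3), as required.
Telescoping: Σ = s_(8) − s_(0) = -347435827200 − (-12) = -347435827188.

Σ = -347435827188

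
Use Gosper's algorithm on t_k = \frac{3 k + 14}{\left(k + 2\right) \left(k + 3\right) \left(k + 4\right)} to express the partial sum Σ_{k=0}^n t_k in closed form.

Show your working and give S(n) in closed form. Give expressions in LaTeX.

S(n) = \frac{5 n^{2} + 26 n + 21}{3 \left(n^{2} + 7 n + 12\right)}

r(k) = (k + 2)*(3*k + 17)/((k + 5)*(3*k + 14)) after simplifying.
A = k + 2, B = k + 5, C = k + 14/3.
Set up (k + 2)·f(k+1) − (k + 4)·f(k) − (k + 14/3) = 0.
deg f ≤ 2 (via 1,1,1).
A polynomial solution: f(k) = k*(5*k + 16)/9.
Get s_k = R·t_k = k*(5*k + 16)/(3*(k + 2)*(k + 3)) with R(k) = B(k−1)f(k)/C(k) = k*(k + 4)*(5*k + 16)/(3*(3*k + 14)).
Verify: (3*k + 14)/(k**3 + 9*k**2 + 26*k + 24) matches t_k.
Evaluate: s_(n+1) = (5*n**2 + 26*n + 21)/(3*(n**2 + 7*n + 12)); subtract s_(0) = 0 ⇒ S(n) = (5*n**2 + 26*n + 21)/(3*(n**2 + 7*n + 12)).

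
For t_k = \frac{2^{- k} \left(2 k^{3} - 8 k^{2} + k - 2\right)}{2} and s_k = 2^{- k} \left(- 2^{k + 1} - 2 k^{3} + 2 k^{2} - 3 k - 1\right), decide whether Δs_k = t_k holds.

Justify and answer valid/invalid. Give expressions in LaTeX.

s_(k+1) = (-4*2**k - 2*k**3 - 4*k**2 - 5*k - 4)/(2*2**k)
s_(k+1) − s_k = (2*k**3 - 8*k**2 + k - 2)/(2*2**k)
(s_(k+1) − s_k) − t_k = 0

valid (s_(k+1) − s_k reduces to t_k)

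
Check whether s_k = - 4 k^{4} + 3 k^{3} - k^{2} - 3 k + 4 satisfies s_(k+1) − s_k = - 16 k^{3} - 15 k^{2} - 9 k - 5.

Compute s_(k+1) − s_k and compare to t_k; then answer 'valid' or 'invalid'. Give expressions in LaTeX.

Valid: the claim telescopes to t_k.

s_(k+1) = -4*k**4 - 13*k**3 - 16*k**2 - 12*k - 1
s_(k+1) − s_k = -16*k**3 - 15*k**2 - 9*k - 5
(s_(k+1) − s_k) − t_k = 0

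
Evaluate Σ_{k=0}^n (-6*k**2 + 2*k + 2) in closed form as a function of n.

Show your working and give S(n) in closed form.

Compute t_(k+1)/t_k: get (k - 3*(k + 1)**2 + 2)/(-3*k**2 + k + 1).
A = 1, B = 1, C = k**2 - k/3 - 1/3.
Solve (1)·f(k+1) − (1)·f(k) = k**2 - k/3 - 1/3.
d = 3 from the (0,0,2) case.
Match coefficients ⇒ f(k) = k**2*(k - 2)/3.
R(k) = B(k−1)·f(k)/C(k) = k**2*(k - 2)/(3*k**2 - k - 1); s_k = R·t_k = 2*k**2*(2 - k).
s_(k+1) − s_k = -6*k**2 + 2*k + 2 = t_k.
Evaluate: s_(n+1) = -2*n**3 - 2*n**2 + 2*n + 2; subtract s_(0) = 0 ⇒ S(n) = -2*n**3 - 2*n**2 + 2*n + 2.

S(n) = -2*n**3 - 2*n**2 + 2*n + 2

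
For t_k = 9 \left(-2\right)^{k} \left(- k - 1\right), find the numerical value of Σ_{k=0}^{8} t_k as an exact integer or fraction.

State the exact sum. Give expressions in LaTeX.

Σ = -14337

Compute t_(k+1)/t_k: get 2*(-k - 2)/(k + 1).
So A=-2 and B=1, with C=k + 1.
Need (-2)·f(k+1) − (1)·f(k) = k + 1.
deg f ≤ 1 (via 0,0,1).
Solve for f: f(k) = -(3*k + 1)/9 (degree 1 ≤ 1).
Certificate R = B(k−1)f/C = -(3*k + 1)/(9*(k + 1)) gives s_k = (-2)**k*(3*k + 1).
Δs = 9*(-2)**k*(-k - 1), as required.
Sum = s_(9) − s_(0); s_(9) = -14336, s_(0) = 1 ⇒ -14337.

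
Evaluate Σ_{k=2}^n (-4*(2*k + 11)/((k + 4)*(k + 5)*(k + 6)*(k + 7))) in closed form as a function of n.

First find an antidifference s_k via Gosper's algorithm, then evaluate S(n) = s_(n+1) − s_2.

t_(k+1)/t_k = (k + 4)*(2*k + 13)/((k + 8)*(2*k + 11)).
A = k + 4, B = k + 8, C = k + 11/2.
Key eq: (k + 4)·f(k+1) = (k + 7)·f(k) + (k + 11/2).
deg f ≤ 3 (via 1,1,1).
A polynomial solution: f(k) = k*(k + 5)*(k + 10)/48.
Then R = B(k−1)f/C = k*(k + 5)*(k + 7)*(k + 10)/(24*(2*k + 11)), so s_k = R(k)·t_k = k*(-k - 10)/(6*(k**2 + 10*k + 24)).
Check: Δs_k = 4*(-2*k - 11)/(k**4 + 22*k**3 + 179*k**2 + 638*k + 840). ✓
Σ_(k=2)^n t_k = s_(n+1) − s_(2) = ((-n**2 - 12*n - 11)/(6*(n**2 + 12*n + 35))) − (-1/12), i.e. (-n**2 - 12*n + 13)/(12*(n**2 + 12*n + 35)).

S(n) = (-n**2 - 12*n + 13)/(12*(n**2 + 12*n + 35))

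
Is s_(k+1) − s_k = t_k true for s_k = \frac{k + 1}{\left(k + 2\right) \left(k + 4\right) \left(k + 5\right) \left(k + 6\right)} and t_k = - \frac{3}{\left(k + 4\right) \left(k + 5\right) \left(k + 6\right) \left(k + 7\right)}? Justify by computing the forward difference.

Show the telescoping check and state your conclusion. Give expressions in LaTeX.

s_(k+1) = (k + 2)/((k + 3)*(k + 5)*(k + 6)*(k + 7))
s_(k+1) − s_k = (-(k + 1)*(k + 3)*(k + 7) + (k + 2)**2*(k + 4))/((k + 2)*(k + 3)*(k + 4)*(k + 5)*(k + 6)*(k + 7))
(s_(k+1) − s_k) − t_k = (4*k + 13)/(k**6 + 27*k**5 + 295*k**4 + 1665*k**3 + 5104*k**2 + 8028*k + 5040)

Invalid: residual \frac{4 k + 13}{k^{6} + 27 k^{5} + 295 k^{4} + 1665 k^{3} + 5104 k^{2} + 8028 k + 5040} ≠ 0.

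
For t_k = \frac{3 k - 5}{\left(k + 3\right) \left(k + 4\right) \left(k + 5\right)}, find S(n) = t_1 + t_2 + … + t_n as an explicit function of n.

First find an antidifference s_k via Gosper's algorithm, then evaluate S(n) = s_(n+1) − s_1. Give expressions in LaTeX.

S(n) = \frac{n \left(n - 3\right)}{4 \left(n^{2} + 9 n + 20\right)}

Step 1: r(k) = (k + 3)*(3*k - 2)/((k + 6)*(3*k - 5)).
Take A(k)=k + 3, B(k)=k + 6, C(k)=k - 5/3.
Need (k + 3)·f(k+1) − (k + 5)·f(k) = k - 5/3.
Bound: deg f ≤ 2.
Solving with deg f ≤ 2: f(k) = k*(k - 11)/18.
Get s_k = R·t_k = k*(k - 11)/(6*(k + 3)*(k + 4)) with R(k) = B(k−1)f(k)/C(k) = k*(k - 11)*(k + 5)/(6*(3*k - 5)).
Verify: (3*k - 5)/(k**3 + 12*k**2 + 47*k + 60) matches t_k.
Telescope: S(n) = s_(n+1) − s_(1) = (n**2 - 9*n - 10)/(6*(n**2 + 9*n + 20)) − (-1/12) = n*(n - 3)/(4*(n**2 + 9*n + 20)).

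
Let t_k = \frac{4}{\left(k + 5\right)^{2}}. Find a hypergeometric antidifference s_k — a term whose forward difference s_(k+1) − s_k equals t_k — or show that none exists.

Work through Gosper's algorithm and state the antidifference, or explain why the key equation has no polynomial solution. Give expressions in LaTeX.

Ratio r(k) = (k + 5)**2/(k + 6)**2.
Gosper form: A/B · C(k+1)/C(k) with A=k**2 + 10*k + 25, B=k**2 + 12*k + 36, C=1.
Set up (k**2 + 10*k + 25)·f(k+1) − (k**2 + 10*k + 25)·f(k) − (1) = 0.
deg f ≤ 0 (via 2,2,0).
Put f(k) = c0: A·f(k+1) − B(k−1)·f(k) − C = -1; need -1 = 0 — inconsistent ⇒ no f, not summable.

no hypergeometric antidifference exists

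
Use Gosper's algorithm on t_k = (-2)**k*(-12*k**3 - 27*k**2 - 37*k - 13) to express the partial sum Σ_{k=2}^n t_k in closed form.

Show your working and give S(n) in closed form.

The ratio is 2*(-12*k**3 - 63*k**2 - 127*k - 89)/(12*k**3 + 27*k**2 + 37*k + 13).
Take A(k)=-2, B(k)=1, C(k)=k**3 + 9*k**2/4 + 37*k/12 + 13/12.
Key eq: (-2)·f(k+1) = (1)·f(k) + (k**3 + 9*k**2/4 + 37*k/12 + 13/12).
From deg A=0, deg B=0, deg C=3: d=3.
Solving with deg f ≤ 3: f(k) = -(4*k**3 + k**2 + 3*k - 1)/12.
Get s_k = R·t_k = (-2)**k*(4*k**3 + k**2 + 3*k - 1) with R(k) = B(k−1)f(k)/C(k) = -(4*k**3 + k**2 + 3*k - 1)/(12*k**3 + 27*k**2 + 37*k + 13).
Verify: (-2)**k*(-12*k**3 - 27*k**2 - 37*k - 13) matches t_k.
Σ_(k=2)^n t_k = s_(n+1) − s_(2) = ((-2)**(n + 1)*(4*n**3 + 13*n**2 + 17*n + 7)) − (164), i.e. -8*(-2)**n*n**3 - 26*(-2)**n*n**2 - 34*(-2)**n*n - 14*(-2)**n - 164.

S(n) = -8*(-2)**n*n**3 - 26*(-2)**n*n**2 - 34*(-2)**n*n - 14*(-2)**n - 164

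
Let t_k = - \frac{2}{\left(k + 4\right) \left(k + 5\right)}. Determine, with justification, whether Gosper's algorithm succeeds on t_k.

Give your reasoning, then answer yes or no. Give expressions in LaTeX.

Step 1: r(k) = (k + 4)/(k + 6).
Normal form (A,B,C) = (k + 4, k + 6, 1).
Need (k + 4)·f(k+1) − (k + 5)·f(k) = 1.
d = 1 from the (1,1,0) case.
Match coefficients ⇒ f(k) = k/4.
Certificate R = B(k−1)f/C = k*(k + 5)/4 gives s_k = -k/(2*k + 8).
Verify: -2/(k**2 + 9*k + 20) matches t_k.

Yes. s_k = - \frac{k}{2 k + 8}.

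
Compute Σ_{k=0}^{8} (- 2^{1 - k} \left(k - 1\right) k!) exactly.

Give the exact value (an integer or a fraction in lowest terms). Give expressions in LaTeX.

Step 1: r(k) = k*(k + 1)/(2*(k - 1)).
Gosper form: A/B · C(k+1)/C(k) with A=k/2 + 1/2, B=1, C=k - 1.
Solve (k/2 + 1/2)·f(k+1) − (1)·f(k) = k - 1.
Degrees (1,0,1) ⇒ d ≤ 0.
A polynomial solution: f(k) = 2.
R(k) = B(k−1)·f(k)/C(k) = 2/(k - 1); s_k = R·t_k = -2**(2 - k)*factorial(k).
Check: Δs_k = -2**(1 - k)*(k - 1)*factorial(k). ✓
Sum = s_(9) − s_(0); s_(9) = -2835, s_(0) = -4 ⇒ -2831.

Σ = -2831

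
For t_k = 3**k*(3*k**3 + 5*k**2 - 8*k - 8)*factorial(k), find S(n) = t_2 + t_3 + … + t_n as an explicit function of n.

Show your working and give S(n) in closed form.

S(n) = 3*3**n*n**3*factorial(n) + 6*3**n*n**2*factorial(n) - 9*3**n*n*factorial(n) - 12*3**n*factorial(n) + 36

t_(k+1)/t_k = 3*(3*k**4 + 17*k**3 + 25*k**2 + 3*k - 8)/(3*k**3 + 5*k**2 - 8*k - 8).
Gosper form: A/B · C(k+1)/C(k) with A=3*k + 3, B=1, C=k**3 + 5*k**2/3 - 8*k/3 - 8/3.
Key eq: (3*k + 3)·f(k+1) = (1)·f(k) + (k**3 + 5*k**2/3 - 8*k/3 - 8/3).
deg f ≤ 2 (via 1,0,3).
Solving with deg f ≤ 2: f(k) = (k**2 - k - 4)/3.
So s_k = (B(k−1)f/C)·t_k = ((k**2 - k - 4)/(3*k**3 + 5*k**2 - 8*k - 8))·t_k = 3**k*(k**2 - k - 4)*factorial(k).
Δs = 3**k*(3*k**3 + 5*k**2 - 8*k - 8)*factorial(k), as required.
s_(n+1) = 3**(n + 1)*(n**2 + n - 4)*factorial(n + 1) and s_(2) = -36, so S(n) = 3*3**n*n**3*factorial(n) + 6*3**n*n**2*factorial(n) - 9*3**n*n*factorial(n) - 12*3**n*factorial(n) + 36.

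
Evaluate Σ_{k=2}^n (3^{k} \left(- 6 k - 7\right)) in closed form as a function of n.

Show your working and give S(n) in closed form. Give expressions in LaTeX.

r(k) = 3*(6*k + 13)/(6*k + 7) after simplifying.
Gosper form: A/B · C(k+1)/C(k) with A=3, B=1, C=k + 7/6.
Key eq: (3)·f(k+1) = (1)·f(k) + (k + 7/6).
deg f ≤ 1 (via 0,0,1).
Solve for f: f(k) = (3*k - 1)/6 (degree 1 ≤ 1).
Then R = B(k−1)f/C = (3*k - 1)/(6*k + 7), so s_k = R(k)·t_k = 3**k*(1 - 3*k).
Verify: 3**k*(-6*k - 7) matches t_k.
Telescope: S(n) = s_(n+1) − s_(2) = 3**(n + 1)*(-3*n - 2) − (-45) = -9*3**n*n - 6*3**n + 45.

S(n) = - 9 \cdot 3^{n} n - 6 \cdot 3^{n} + 45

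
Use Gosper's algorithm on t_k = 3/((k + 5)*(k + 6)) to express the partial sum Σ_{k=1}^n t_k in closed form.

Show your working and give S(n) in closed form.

Ratio r(k) = (k + 5)/(k + 7).
A = k + 5, B = k + 7, C = 1.
f must satisfy (k + 5)·f(k+1) − (k + 6)·f(k) = 1.
deg f ≤ 1 (via 1,1,0).
A polynomial solution: f(k) = k/5.
So s_k = (B(k−1)f/C)·t_k = (k*(k + 6)/5)·t_k = 3*k/(5*(k + 5)).
Verify: 3/(k**2 + 11*k + 30) matches t_k.
Σ_(k=1)^n t_k = s_(n+1) − s_(1) = (3*(n + 1)/(5*(n + 6))) − (1/10), i.e. n/(2*(n + 6)).

S(n) = n/(2*(n + 6))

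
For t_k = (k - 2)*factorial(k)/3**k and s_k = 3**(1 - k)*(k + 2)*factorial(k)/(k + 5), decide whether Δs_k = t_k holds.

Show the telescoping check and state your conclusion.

s_(k+1) = (k + 3)*factorial(k + 1)/(3**k*(k + 6))
s_(k+1) − s_k = (k**3 + 6*k**2 - k - 21)*factorial(k)/(3**k*(k + 5)*(k + 6))
(s_(k+1) − s_k) − t_k = -3**(1 - k)*(k**2 + 3*k - 13)*factorial(k)/((k + 5)*(k + 6))

Invalid: residual -3**(1 - k)*(k**2 + 3*k - 13)*factorial(k)/((k + 5)*(k + 6)) ≠ 0.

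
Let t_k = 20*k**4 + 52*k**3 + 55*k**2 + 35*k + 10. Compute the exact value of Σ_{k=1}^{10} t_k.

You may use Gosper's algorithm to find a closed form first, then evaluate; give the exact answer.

Compute t_(k+1)/t_k: get (20*k**4 + 132*k**3 + 331*k**2 + 381*k + 172)/(20*k**4 + 52*k**3 + 55*k**2 + 35*k + 10).
Factor: A=1; B=1; C=k**4 + 13*k**3/5 + 11*k**2/4 + 7*k/4 + 1/2.
Need (1)·f(k+1) − (1)·f(k) = k**4 + 13*k**3/5 + 11*k**2/4 + 7*k/4 + 1/2.
d = 5 from the (0,0,4) case.
Solving with deg f ≤ 5: f(k) = k*(4*k**4 + 3*k**3 - k**2 + 3*k + 1)/20.
Get s_k = R·t_k = k*(4*k**4 + 3*k**3 - k**2 + 3*k + 1) with R(k) = B(k−1)f(k)/C(k) = k*(4*k**4 + 3*k**3 - k**2 + 3*k + 1)/(20*k**4 + 52*k**3 + 55*k**2 + 35*k + 10).
s_(k+1) − s_k = 20*k**4 + 52*k**3 + 55*k**2 + 35*k + 10 = t_k.
Sum = s_(11) − s_(1); s_(11) = 687170, s_(1) = 10 ⇒ 687160.

Σ = 687160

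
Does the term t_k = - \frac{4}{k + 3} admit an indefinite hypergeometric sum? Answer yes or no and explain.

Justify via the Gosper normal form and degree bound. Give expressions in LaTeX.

No — key equation has no polynomial f.

t_(k+1)/t_k = (k + 3)/(k + 4).
Factor: A=k + 3; B=k + 4; C=1.
Set up (k + 3)·f(k+1) − (k + 3)·f(k) − (1) = 0.
Bound: deg f ≤ 0.
Write f(k) = c0. Then LHS − RHS = -1, requiring -1 = 0: contradictory. No certificate.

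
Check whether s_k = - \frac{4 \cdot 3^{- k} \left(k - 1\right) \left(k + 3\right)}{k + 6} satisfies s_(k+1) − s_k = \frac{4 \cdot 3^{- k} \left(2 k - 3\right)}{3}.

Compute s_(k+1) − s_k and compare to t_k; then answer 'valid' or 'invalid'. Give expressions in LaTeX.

Invalid: residual \frac{4 \cdot 3^{- k} \left(- 2 k^{2} - 12 k + 21\right)}{k^{2} + 13 k + 42} ≠ 0.

s_(k+1) = -4*k*(k + 4)/(3*3**k*(k + 7))
s_(k+1) − s_k = 4*(2*k**3 + 17*k**2 + 9*k - 63)/(3*3**k*(k**2 + 13*k + 42))
(s_(k+1) − s_k) − t_k = 4*(-2*k**2 - 12*k + 21)/(3**k*(k**2 + 13*k + 42))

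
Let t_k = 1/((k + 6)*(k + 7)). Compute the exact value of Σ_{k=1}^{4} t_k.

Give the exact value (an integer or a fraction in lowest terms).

Step 1: r(k) = (k + 6)/(k + 8).
Normal form (A,B,C) = (k + 6, k + 8, 1).
f must satisfy (k + 6)·f(k+1) − (k + 7)·f(k) = 1.
Bound: deg f ≤ 1.
A polynomial solution: f(k) = k/6.
Then R = B(k−1)f/C = k*(k + 7)/6, so s_k = R(k)·t_k = k/(6*(k + 6)).
Δs = 1/(k**2 + 13*k + 42), as required.
Sum = s_(5) − s_(1); s_(5) = 5/66, s_(1) = 1/42 ⇒ 4/77.

Σ = 4/77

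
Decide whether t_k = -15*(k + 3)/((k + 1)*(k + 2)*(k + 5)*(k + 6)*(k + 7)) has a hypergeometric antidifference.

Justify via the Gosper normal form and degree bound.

Yes. s_k = k*(-k**2 - 12*k - 41)/(6*(k**3 + 12*k**2 + 41*k + 30)).

r(k) = (k + 1)*(k + 4)*(k + 5)/((k + 3)**2*(k + 8)) after simplifying.
Factor: A=k + 1; B=k + 8; C=k**3 + 10*k**2 + 33*k + 36.
Key eq: (k + 1)·f(k+1) = (k + 7)·f(k) + (k**3 + 10*k**2 + 33*k + 36).
Degrees (1,1,3) ⇒ d ≤ 6.
Solving with deg f ≤ 6: f(k) = k*(k + 2)*(k + 3)*(k + 4)*(k**2 + 12*k + 41)/90.
Certificate R = B(k−1)f/C = k*(k + 2)*(k + 7)*(k**2 + 12*k + 41)/(90*(k + 3)) gives s_k = k*(-k**2 - 12*k - 41)/(6*(k**3 + 12*k**2 + 41*k + 30)).
Verify: 15*(-k - 3)/(k**5 + 21*k**4 + 163*k**3 + 567*k**2 + 844*k + 420) matches t_k.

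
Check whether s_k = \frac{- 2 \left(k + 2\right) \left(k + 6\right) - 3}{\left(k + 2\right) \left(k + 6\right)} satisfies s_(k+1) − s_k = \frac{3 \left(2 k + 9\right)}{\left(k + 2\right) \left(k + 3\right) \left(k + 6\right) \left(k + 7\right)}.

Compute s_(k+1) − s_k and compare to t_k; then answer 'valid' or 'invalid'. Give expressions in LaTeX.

s_(k+1) = (-2*(k + 3)*(k + 7) - 3)/((k + 3)*(k + 7))
s_(k+1) − s_k = 3*(2*k + 9)/(k**4 + 18*k**3 + 113*k**2 + 288*k + 252)
(s_(k+1) − s_k) − t_k = 0

valid; difference matches t_k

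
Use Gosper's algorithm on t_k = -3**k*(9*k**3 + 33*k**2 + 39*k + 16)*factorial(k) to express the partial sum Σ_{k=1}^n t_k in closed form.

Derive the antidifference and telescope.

S(n) = -9*3**n*n**3*factorial(n) - 36*3**n*n**2*factorial(n) - 42*3**n*n*factorial(n) - 15*3**n*factorial(n) + 15

r(k) = 3*(9*k**4 + 69*k**3 + 192*k**2 + 229*k + 97)/(9*k**3 + 33*k**2 + 39*k + 16) after simplifying.
Gosper form: A/B · C(k+1)/C(k) with A=3*k + 3, B=1, C=k**3 + 11*k**2/3 + 13*k/3 + 16/9.
Solve (3*k + 3)·f(k+1) − (1)·f(k) = k**3 + 11*k**2/3 + 13*k/3 + 16/9.
Degrees (1,0,3) ⇒ d ≤ 2.
A polynomial solution: f(k) = (3*k**2 + 3*k - 1)/9.
Certificate R = B(k−1)f/C = (3*k**2 + 3*k - 1)/(9*k**3 + 33*k**2 + 39*k + 16) gives s_k = -3**k*(3*k**2 + 3*k - 1)*factorial(k).
Δs = -3**k*(9*k**3 + 33*k**2 + 39*k + 16)*factorial(k), as required.
Σ_(k=1)^n t_k = s_(n+1) − s_(1) = (-3**(n + 1)*(3*n**2 + 9*n + 5)*factorial(n + 1)) − (-15), i.e. -9*3**n*n**3*factorial(n) - 36*3**n*n**2*factorial(n) - 42*3**n*n*factorial(n) - 15*3**n*factorial(n) + 15.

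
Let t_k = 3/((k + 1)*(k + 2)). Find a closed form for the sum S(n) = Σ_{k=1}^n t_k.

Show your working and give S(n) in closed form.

r(k) = (k + 1)/(k + 3) after simplifying.
Normal form (A,B,C) = (k + 1, k + 3, 1).
Set up (k + 1)·f(k+1) − (k + 2)·f(k) − (1) = 0.
d = 1 from the (1,1,0) case.
Solving with deg f ≤ 1: f(k) = k.
Certificate R = B(k−1)f/C = k*(k + 2) gives s_k = 3*k/(k + 1).
Check: Δs_k = 3/(k**2 + 3*k + 2). ✓
Σ_(k=1)^n t_k = s_(n+1) − s_(1) = (3*(n + 1)/(n + 2)) − (3/2), i.e. 3*n/(2*(n + 2)).

S(n) = 3*n/(2*(n + 2))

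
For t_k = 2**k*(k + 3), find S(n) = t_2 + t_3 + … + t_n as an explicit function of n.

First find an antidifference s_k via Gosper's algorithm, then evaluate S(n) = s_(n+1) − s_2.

r(k) = 2*(k + 4)/(k + 3) after simplifying.
A = 2, B = 1, C = k + 3.
Solve (2)·f(k+1) − (1)·f(k) = k + 3.
d = 1 from the (0,0,1) case.
Solving with deg f ≤ 1: f(k) = k + 1.
R(k) = B(k−1)·f(k)/C(k) = (k + 1)/(k + 3); s_k = R·t_k = 2**k*(k + 1).
s_(k+1) − s_k = 2**k*(k + 3) = t_k.
Evaluate: s_(n+1) = 2**(n + 1)*(n + 2); subtract s_(2) = 12 ⇒ S(n) = 2*2**n*n + 4*2**n - 12.

S(n) = 2*2**n*n + 4*2**n - 12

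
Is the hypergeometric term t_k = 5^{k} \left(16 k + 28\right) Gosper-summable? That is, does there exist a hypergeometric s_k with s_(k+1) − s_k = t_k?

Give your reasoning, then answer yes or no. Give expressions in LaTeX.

Yes. s_k = 5^{k} \left(4 k + 2\right).

Compute t_(k+1)/t_k: get 5*(4*k + 11)/(4*k + 7).
Factor: A=5; B=1; C=k + 7/4.
Set up (5)·f(k+1) − (1)·f(k) − (k + 7/4) = 0.
Bound: deg f ≤ 1.
Coefficient equations give f(k) = (2*k + 1)/8.
Get s_k = R·t_k = 5**k*(4*k + 2) with R(k) = B(k−1)f(k)/C(k) = (2*k + 1)/(2*(4*k + 7)).
s_(k+1) − s_k = 5**k*(16*k + 28) = t_k.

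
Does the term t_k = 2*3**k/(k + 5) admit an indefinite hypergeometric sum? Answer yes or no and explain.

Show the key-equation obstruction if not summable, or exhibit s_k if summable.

No — key equation has no polynomial f.

Ratio r(k) = 3*(k + 5)/(k + 6).
So A=3*k + 15 and B=k + 6, with C=1.
Set up (3*k + 15)·f(k+1) − (k + 5)·f(k) − (1) = 0.
From deg A=1, deg B=1, deg C=0: d=-1.
deg f ≤ -1 is impossible — no certificate.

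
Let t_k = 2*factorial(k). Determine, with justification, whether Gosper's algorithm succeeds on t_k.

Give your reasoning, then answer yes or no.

No — key equation has no polynomial f.

t_(k+1)/t_k = k + 1.
Take A(k)=k + 1, B(k)=1, C(k)=1.
Key eq: (k + 1)·f(k+1) = (1)·f(k) + (1).
From deg A=1, deg B=0, deg C=0: d=-1.
d = -1 < 0 ⇒ no nonzero polynomial f; not summable.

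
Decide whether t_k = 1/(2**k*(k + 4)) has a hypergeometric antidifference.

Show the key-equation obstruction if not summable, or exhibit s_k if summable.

No — negative degree bound, so no certificate f.

The ratio is (k + 4)/(2*(k + 5)).
Factor: A=k/2 + 2; B=k + 5; C=1.
Solve (k/2 + 2)·f(k+1) − (k + 4)·f(k) = 1.
deg f ≤ -1 (via 1,1,0).
Negative degree bound (-1): no f exists, t_k not Gosper-summable.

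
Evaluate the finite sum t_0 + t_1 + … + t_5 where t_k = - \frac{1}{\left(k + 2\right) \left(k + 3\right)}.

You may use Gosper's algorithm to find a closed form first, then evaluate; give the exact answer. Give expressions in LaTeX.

Σ = -3/8

The ratio is (k + 2)/(k + 4).
Take A(k)=k + 2, B(k)=k + 4, C(k)=1.
Solve (k + 2)·f(k+1) − (k + 3)·f(k) = 1.
From deg A=1, deg B=1, deg C=0: d=1.
Solve for f: f(k) = k/2 (degree 1 ≤ 1).
Then R = B(k−1)f/C = k*(k + 3)/2, so s_k = R(k)·t_k = -k/(2*k + 4).
Check: Δs_k = -1/(k**2 + 5*k + 6). ✓
Σ_(k=0)^(5) t_k = s_(6) − s_(0) = -3/8 − (0) = -3/8.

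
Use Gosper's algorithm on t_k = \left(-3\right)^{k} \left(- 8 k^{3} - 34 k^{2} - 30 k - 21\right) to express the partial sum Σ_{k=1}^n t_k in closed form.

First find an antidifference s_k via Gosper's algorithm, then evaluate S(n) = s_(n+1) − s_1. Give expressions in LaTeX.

Ratio r(k) = 3*(-8*k**3 - 58*k**2 - 122*k - 93)/(8*k**3 + 34*k**2 + 30*k + 21).
A = -3, B = 1, C = k**3 + 17*k**2/4 + 15*k/4 + 21/8.
Need (-3)·f(k+1) − (1)·f(k) = k**3 + 17*k**2/4 + 15*k/4 + 21/8.
deg f ≤ 3 (via 0,0,3).
Coefficient equations give f(k) = -(2*k**3 + 4*k**2 - 3*k + 3)/8.
Certificate R = B(k−1)f/C = -(2*k**3 + 4*k**2 - 3*k + 3)/(8*k**3 + 34*k**2 + 30*k + 21) gives s_k = (-3)**k*(2*k**3 + 4*k**2 - 3*k + 3).
Check: Δs_k = (-3)**k*(-8*k**3 - 34*k**2 - 30*k - 21). ✓
Evaluate: s_(n+1) = (-3)**(n + 1)*(2*n**3 + 10*n**2 + 11*n + 6); subtract s_(1) = -18 ⇒ S(n) = -6*(-3)**n*n**3 - 30*(-3)**n*n**2 - 33*(-3)**n*n - 18*(-3)**n + 18.

S(n) = - 6 \left(-3\right)^{n} n^{3} - 30 \left(-3\right)^{n} n^{2} - 33 \left(-3\right)^{n} n - 18 \left(-3\right)^{n} + 18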